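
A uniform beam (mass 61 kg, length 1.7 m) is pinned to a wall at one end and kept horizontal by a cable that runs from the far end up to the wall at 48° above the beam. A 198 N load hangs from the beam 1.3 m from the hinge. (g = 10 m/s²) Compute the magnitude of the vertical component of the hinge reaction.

|H_y| ≈ 352 N

Take torques about the hinge: T sin 48° · 1.7 = 61×10×0.85 + 198×1.3 = 775.9 N·m.
So T = 775.9 / (0.7431 × 1.7) = 614.16 N.
ΣF_y = 0: H_y = (61×10 + 198) − T sin 48° = 808 − 456.41 = 351.59 N.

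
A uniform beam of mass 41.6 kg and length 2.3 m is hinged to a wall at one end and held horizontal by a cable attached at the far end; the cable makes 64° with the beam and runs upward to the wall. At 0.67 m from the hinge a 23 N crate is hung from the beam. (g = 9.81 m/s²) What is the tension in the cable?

Take torques about the hinge: T sin 64° · 2.3 = 41.6×9.81×1.15 + 23×0.67 = 484.72 N·m.
So T = 484.72 / (0.8988 × 2.3) = 234.48 N.

T ≈ 234 N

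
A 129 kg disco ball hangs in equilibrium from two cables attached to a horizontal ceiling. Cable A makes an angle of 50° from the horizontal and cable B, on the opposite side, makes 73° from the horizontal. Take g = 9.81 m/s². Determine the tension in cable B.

Weight W = 129 × 9.81 = 1265 N acts straight down.
Horizontal: T_A cos 50° = T_B cos 73°  →  T_A = 0.4548 T_B.
Vertical: T_A sin 50° + T_B sin 73° = 1265.
Substituting the horizontal relation into the vertical equation gives 1.305 T_B = 1265, so T_B = 969.9 N.

T_B ≈ 970 N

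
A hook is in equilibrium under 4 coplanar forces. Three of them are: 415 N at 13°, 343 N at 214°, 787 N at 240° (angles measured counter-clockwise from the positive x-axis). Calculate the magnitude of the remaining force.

Sum the known components: ΣF_x = -273.5 N, ΣF_y = -780 N.
For equilibrium the remaining force must supply (−ΣF_x, −ΣF_y) = (273.5, 780) N.
Magnitude = √((273.5)² + (780)²) = 826.6 N; direction = atan2(780, 273.5) = 70.7°.

F ≈ 827 N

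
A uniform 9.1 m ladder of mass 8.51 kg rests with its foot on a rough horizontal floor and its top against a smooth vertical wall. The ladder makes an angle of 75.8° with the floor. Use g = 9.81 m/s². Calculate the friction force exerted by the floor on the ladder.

f ≈ 10.6 N

Torques about the foot: N_wall · 9.1 sin 75.8° = 8.51×9.81×4.55 cos 75.8° → N_wall = 10.562 N.
ΣF_x = 0: f_floor = N_wall = 10.562 N.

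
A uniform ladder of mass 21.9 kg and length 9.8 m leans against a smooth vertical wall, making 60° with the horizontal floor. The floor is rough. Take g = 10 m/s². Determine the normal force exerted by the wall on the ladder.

Torques about the foot: N_wall · 9.8 sin 60° = 21.9×10×4.9 cos 60° → N_wall = 63.22 N.

N_wall ≈ 63.2 N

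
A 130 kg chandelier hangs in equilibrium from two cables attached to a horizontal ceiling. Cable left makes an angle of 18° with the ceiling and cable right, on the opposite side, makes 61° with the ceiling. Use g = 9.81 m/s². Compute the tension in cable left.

Weight W = 130 × 9.81 = 1275 N acts straight down.
Horizontal: T_left cos 18° = T_right cos 61°  →  T_right = 1.962 T_left.
Vertical: T_left sin 18° + T_right sin 61° = 1275.
Substituting the horizontal relation into the vertical equation gives 2.025 T_left = 1275, so T_left = 629.8 N.

T_left ≈ 630 N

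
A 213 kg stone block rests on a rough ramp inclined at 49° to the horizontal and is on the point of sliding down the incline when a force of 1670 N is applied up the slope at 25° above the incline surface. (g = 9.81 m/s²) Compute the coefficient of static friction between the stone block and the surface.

On the verge of sliding down the incline, friction is at its maximum μN and acts up the slope.
Perpendicular to incline: N = W cos 49° − P sin 25° = 1371 − 705.8 = 665.1 N.
Along incline: P cos 25° + μN = W sin 49° → μ = (W sin 49° − P cos 25°) / N = 0.09541.

μ ≈ 0.0954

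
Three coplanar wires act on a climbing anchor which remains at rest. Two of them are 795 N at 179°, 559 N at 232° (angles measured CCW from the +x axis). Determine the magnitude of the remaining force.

Sum the known components: ΣF_x = -1139 N, ΣF_y = -426.6 N.
For equilibrium the remaining force must supply (−ΣF_x, −ΣF_y) = (1139, 426.6) N.
Magnitude = √((1139)² + (426.6)²) = 1216 N; direction = atan2(426.6, 1139) = 20.5°.

F ≈ 1220 N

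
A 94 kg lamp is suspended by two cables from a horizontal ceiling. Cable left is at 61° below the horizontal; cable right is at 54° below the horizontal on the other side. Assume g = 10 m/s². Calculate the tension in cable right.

Weight W = 94 × 10 = 940 N acts straight down.
Horizontal: T_left cos 61° = T_right cos 54°  →  T_left = 1.212 T_right.
Vertical: T_left sin 61° + T_right sin 54° = 940.
Substituting the horizontal relation into the vertical equation gives 1.869 T_right = 940, so T_right = 502.8 N.

T_right ≈ 503 N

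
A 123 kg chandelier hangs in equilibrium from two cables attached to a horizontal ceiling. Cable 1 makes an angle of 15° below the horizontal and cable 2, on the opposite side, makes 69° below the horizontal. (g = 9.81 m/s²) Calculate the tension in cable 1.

T_1 ≈ 435 N

Weight W = 123 × 9.81 = 1207 N acts straight down.
Horizontal: T_1 cos 15° = T_2 cos 69°  →  T_2 = 2.695 T_1.
Vertical: T_1 sin 15° + T_2 sin 69° = 1207.
Substituting the horizontal relation into the vertical equation gives 2.775 T_1 = 1207, so T_1 = 434.8 N.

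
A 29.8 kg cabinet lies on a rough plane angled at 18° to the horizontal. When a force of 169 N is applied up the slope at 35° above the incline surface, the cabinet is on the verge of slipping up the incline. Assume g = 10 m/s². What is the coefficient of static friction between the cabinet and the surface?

On the verge of sliding up the incline, friction is at its maximum μN and acts down the slope.
Perpendicular to incline: N = W cos 18° − P sin 35° = 283.4 − 96.93 = 186.5 N.
Along incline: P cos 35° − μN = W sin 18° → μ = −(W sin 18° − P cos 35°) / N = 0.2485.

μ ≈ 0.249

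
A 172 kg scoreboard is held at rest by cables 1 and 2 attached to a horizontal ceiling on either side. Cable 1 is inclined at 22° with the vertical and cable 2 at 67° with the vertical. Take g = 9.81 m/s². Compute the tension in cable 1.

Angles from the horizontal: cable 1 is 90° − 22° = 68°, cable 2 is 90° − 67° = 23°.
Weight W = 172 × 9.81 = 1687 N acts straight down.
Horizontal: T_1 cos 68° = T_2 cos 23°  →  T_2 = 0.407 T_1.
Vertical: T_1 sin 68° + T_2 sin 23° = 1687.
Substituting the horizontal relation into the vertical equation gives 1.086 T_1 = 1687, so T_1 = 1553 N.

T_1 ≈ 1550 N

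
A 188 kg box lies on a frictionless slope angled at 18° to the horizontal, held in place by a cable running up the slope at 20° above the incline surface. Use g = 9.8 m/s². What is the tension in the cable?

Take axes along and perpendicular to the incline. Weight components: W sin 18° = 569.3 N down-slope, W cos 18° = 1752 N into the surface.
Along incline: T cos 20° = W sin 18° → T = 605.9 N.
Perpendicular: N = W cos 18° − T sin 20° = 1545 N.

T ≈ 606 N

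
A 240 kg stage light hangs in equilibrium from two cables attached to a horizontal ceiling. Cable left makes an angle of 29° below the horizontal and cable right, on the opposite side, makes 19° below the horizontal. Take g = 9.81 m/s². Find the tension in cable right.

T_right ≈ 2770 N

Weight W = 240 × 9.81 = 2354 N acts straight down.
Horizontal: T_left cos 29° = T_right cos 19°  →  T_left = 1.081 T_right.
Vertical: T_left sin 29° + T_right sin 19° = 2354.
Substituting the horizontal relation into the vertical equation gives 0.8497 T_right = 2354, so T_right = 2771 N.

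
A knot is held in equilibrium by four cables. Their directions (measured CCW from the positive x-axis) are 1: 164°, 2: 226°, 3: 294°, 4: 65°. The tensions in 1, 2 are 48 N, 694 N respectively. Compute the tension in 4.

Resolve: ΣF_x = 48 cos 164° + 694 cos 226° + T_3 cos 294° + T_4 cos 65° = 0.
        ΣF_y = 48 sin 164° + 694 sin 226° + T_3 sin 294° + T_4 sin 65° = 0.
The known terms sum to (-528.2, -486) N, so 0.4067 T_3 + 0.4226 T_4 = 528.2 and -0.9135 T_3 + 0.9063 T_4 = 486.
Solving simultaneously: T_3 = 362.2 N, T_4 = 901.3 N.

T_4 ≈ 901 N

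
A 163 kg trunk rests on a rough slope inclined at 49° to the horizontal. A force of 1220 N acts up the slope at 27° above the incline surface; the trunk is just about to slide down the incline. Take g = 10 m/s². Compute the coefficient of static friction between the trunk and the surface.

On the verge of sliding down the incline, friction is at its maximum μN and acts up the slope.
Perpendicular to incline: N = W cos 49° − P sin 27° = 1069 − 553.9 = 515.5 N.
Along incline: P cos 27° + μN = W sin 49° → μ = (W sin 49° − P cos 27°) / N = 0.2777.

μ ≈ 0.278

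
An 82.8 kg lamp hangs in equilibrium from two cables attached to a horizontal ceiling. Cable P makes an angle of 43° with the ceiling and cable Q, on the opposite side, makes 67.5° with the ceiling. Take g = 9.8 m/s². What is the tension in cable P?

Weight W = 82.8 × 9.8 = 811.4 N acts straight down.
Horizontal: T_P cos 43° = T_Q cos 67.5°  →  T_Q = 1.911 T_P.
Vertical: T_P sin 43° + T_Q sin 67.5° = 811.4.
Substituting the horizontal relation into the vertical equation gives 2.448 T_P = 811.4, so T_P = 331.5 N.

T_P ≈ 332 N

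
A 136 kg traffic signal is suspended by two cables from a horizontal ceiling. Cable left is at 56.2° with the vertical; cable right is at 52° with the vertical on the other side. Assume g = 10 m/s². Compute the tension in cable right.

T_right ≈ 1190 N

Angles from the horizontal: cable left is 90° − 56.2° = 33.8°, cable right is 90° − 52° = 38°.
Weight W = 136 × 10 = 1360 N acts straight down.
Horizontal: T_left cos 33.8° = T_right cos 38°  →  T_left = 0.9483 T_right.
Vertical: T_left sin 33.8° + T_right sin 38° = 1360.
Substituting the horizontal relation into the vertical equation gives 1.143 T_right = 1360, so T_right = 1190 N.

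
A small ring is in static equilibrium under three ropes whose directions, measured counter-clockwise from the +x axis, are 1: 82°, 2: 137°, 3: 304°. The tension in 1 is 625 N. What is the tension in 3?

T_3 ≈ 2280 N

Resolve: ΣF_x = 625 cos 82° + T_2 cos 137° + T_3 cos 304° = 0.
        ΣF_y = 625 sin 82° + T_2 sin 137° + T_3 sin 304° = 0.
The known terms sum to (86.98, 618.9) N, so -0.7314 T_2 + 0.5592 T_3 = -86.98 and 0.6820 T_2 − 0.8290 T_3 = -618.9.
Solving simultaneously: T_2 = 1859 N, T_3 = 2276 N.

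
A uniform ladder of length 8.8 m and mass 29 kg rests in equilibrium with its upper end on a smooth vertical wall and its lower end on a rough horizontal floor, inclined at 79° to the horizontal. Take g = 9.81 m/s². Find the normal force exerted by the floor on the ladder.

N_floor ≈ 284 N

ΣF_y = 0: N_floor = 29×9.81 = 284.49 N.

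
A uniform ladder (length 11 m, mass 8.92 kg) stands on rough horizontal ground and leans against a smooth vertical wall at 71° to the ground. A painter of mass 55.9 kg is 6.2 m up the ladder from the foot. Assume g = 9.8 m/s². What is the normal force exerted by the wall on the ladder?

N_wall ≈ 121 N

Torques about the foot: N_wall · 11 sin 71° = 8.92×9.8×5.5 cos 71° + 55.9×9.8×6.2 cos 71° → N_wall = 121.37 N.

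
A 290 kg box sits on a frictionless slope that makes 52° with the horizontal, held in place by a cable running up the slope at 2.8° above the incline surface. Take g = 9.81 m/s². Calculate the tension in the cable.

T ≈ 2240 N

Take axes along and perpendicular to the incline. Weight components: W sin 52° = 2242 N down-slope, W cos 52° = 1751 N into the surface.
Along incline: T cos 2.8° = W sin 52° → T = 2244 N.
Perpendicular: N = W cos 52° − T sin 2.8° = 1642 N.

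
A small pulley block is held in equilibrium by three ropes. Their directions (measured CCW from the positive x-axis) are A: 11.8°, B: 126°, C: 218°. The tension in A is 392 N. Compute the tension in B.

Resolve: ΣF_x = 392 cos 11.8° + T_B cos 126° + T_C cos 218° = 0.
        ΣF_y = 392 sin 11.8° + T_B sin 126° + T_C sin 218° = 0.
The known terms sum to (383.7, 80.16) N, so -0.5878 T_B − 0.7880 T_C = -383.7 and 0.8090 T_B − 0.6157 T_C = -80.16.
Solving simultaneously: T_B = 173.2 N, T_C = 357.8 N.

T_B ≈ 173 N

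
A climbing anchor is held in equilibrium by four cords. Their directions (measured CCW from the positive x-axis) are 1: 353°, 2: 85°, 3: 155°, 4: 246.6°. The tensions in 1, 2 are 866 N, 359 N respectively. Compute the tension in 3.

T_3 ≈ 718 N

Resolve: ΣF_x = 866 cos 353° + 359 cos 85° + T_3 cos 155° + T_4 cos 246.6° = 0.
        ΣF_y = 866 sin 353° + 359 sin 85° + T_3 sin 155° + T_4 sin 246.6° = 0.
The known terms sum to (890.8, 252.1) N, so -0.9063 T_3 − 0.3971 T_4 = -890.8 and 0.4226 T_3 − 0.9178 T_4 = -252.1.
Solving simultaneously: T_3 = 717.7 N, T_4 = 605.2 N.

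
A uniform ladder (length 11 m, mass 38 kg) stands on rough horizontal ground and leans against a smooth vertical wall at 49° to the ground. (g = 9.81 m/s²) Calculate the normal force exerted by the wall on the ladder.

N_wall ≈ 162 N

Torques about the foot: N_wall · 11 sin 49° = 38×9.81×5.5 cos 49° → N_wall = 162.03 N.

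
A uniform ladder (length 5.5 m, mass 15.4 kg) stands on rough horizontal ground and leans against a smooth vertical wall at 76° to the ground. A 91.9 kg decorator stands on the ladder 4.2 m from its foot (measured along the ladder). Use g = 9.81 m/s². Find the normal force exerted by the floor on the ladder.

ΣF_y = 0: N_floor = 15.4×9.81 + 91.9×9.81 = 1052.6 N.

N_floor ≈ 1050 N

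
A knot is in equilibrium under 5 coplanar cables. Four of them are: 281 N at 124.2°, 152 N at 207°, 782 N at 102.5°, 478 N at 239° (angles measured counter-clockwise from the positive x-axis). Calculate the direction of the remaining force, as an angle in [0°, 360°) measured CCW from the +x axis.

Sum the known components: ΣF_x = -708.8 N, ΣF_y = 517.1 N.
For equilibrium the remaining force must supply (−ΣF_x, −ΣF_y) = (708.8, -517.1) N.
Magnitude = √((708.8)² + (-517.1)²) = 877.4 N; direction = atan2(-517.1, 708.8) = 323.9°.

θ ≈ 324°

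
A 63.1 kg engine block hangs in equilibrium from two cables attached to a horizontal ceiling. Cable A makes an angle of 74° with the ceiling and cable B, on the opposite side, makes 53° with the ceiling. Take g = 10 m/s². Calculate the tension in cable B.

Weight W = 63.1 × 10 = 631 N acts straight down.
Horizontal: T_A cos 74° = T_B cos 53°  →  T_A = 2.183 T_B.
Vertical: T_A sin 74° + T_B sin 53° = 631.
Substituting the horizontal relation into the vertical equation gives 2.897 T_B = 631, so T_B = 217.8 N.

T_B ≈ 218 N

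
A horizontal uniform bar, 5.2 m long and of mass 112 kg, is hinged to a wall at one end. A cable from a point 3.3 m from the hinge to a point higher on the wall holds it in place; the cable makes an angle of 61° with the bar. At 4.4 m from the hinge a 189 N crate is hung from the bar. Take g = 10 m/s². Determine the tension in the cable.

Take torques about the hinge: T sin 61° · 3.3 = 112×10×2.6 + 189×4.4 = 3743.6 N·m.
So T = 3743.6 / (0.8746 × 3.3) = 1297 N.

T ≈ 1300 N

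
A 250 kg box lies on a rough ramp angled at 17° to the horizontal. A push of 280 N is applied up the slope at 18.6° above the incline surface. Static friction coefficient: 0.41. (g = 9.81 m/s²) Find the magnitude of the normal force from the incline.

N ≈ 2260 N

Axes along / perpendicular to the incline. W sin 17° = 717 N down-slope; W cos 17° = 2345 N into the surface.
Perpendicular: N = W cos 17° − P sin 18.6° = 2345 − 89.31 = 2256 N.
Along incline: P cos 18.6° + f = W sin 17° (friction acts up-slope) → f = 717 − 265.4 = 451.7 N.
|f| = 451.7 N ≤ μN = 925 N, so the box is indeed static.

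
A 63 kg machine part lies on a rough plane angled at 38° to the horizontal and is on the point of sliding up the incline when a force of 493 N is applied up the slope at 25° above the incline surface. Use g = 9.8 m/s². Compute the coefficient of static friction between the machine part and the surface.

μ ≈ 0.240

On the verge of sliding up the incline, friction is at its maximum μN and acts down the slope.
Perpendicular to incline: N = W cos 38° − P sin 25° = 486.5 − 208.4 = 278.2 N.
Along incline: P cos 25° − μN = W sin 38° → μ = −(W sin 38° − P cos 25°) / N = 0.2398.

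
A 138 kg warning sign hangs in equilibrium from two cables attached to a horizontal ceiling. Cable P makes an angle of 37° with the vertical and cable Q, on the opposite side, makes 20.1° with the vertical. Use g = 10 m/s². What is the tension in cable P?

T_P ≈ 565 N

Angles from the horizontal: cable P is 90° − 37° = 53°, cable Q is 90° − 20.1° = 69.9°.
Weight W = 138 × 10 = 1380 N acts straight down.
Horizontal: T_P cos 53° = T_Q cos 69.9°  →  T_Q = 1.751 T_P.
Vertical: T_P sin 53° + T_Q sin 69.9° = 1380.
Substituting the horizontal relation into the vertical equation gives 2.443 T_P = 1380, so T_P = 564.8 N.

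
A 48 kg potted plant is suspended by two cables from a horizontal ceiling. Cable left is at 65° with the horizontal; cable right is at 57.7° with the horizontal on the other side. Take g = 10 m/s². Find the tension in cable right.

T_right ≈ 241 N

Weight W = 48 × 10 = 480 N acts straight down.
Horizontal: T_left cos 65° = T_right cos 57.7°  →  T_left = 1.264 T_right.
Vertical: T_left sin 65° + T_right sin 57.7° = 480.
Substituting the horizontal relation into the vertical equation gives 1.991 T_right = 480, so T_right = 241.1 N.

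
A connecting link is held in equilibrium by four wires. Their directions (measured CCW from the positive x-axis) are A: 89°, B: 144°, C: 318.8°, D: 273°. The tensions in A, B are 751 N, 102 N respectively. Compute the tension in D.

Resolve: ΣF_x = 751 cos 89° + 102 cos 144° + T_C cos 318.8° + T_D cos 273° = 0.
        ΣF_y = 751 sin 89° + 102 sin 144° + T_C sin 318.8° + T_D sin 273° = 0.
The known terms sum to (-69.41, 810.8) N, so 0.7524 T_C + 0.0523 T_D = 69.41 and -0.6587 T_C − 0.9986 T_D = -810.8.
Solving simultaneously: T_C = 37.50 N, T_D = 787.2 N.

T_D ≈ 787 N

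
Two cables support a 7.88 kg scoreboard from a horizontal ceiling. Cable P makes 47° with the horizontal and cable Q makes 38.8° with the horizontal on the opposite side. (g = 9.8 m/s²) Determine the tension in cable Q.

T_Q ≈ 52.8 N

Weight W = 7.88 × 9.8 = 77.22 N acts straight down.
Horizontal: T_P cos 47° = T_Q cos 38.8°  →  T_P = 1.143 T_Q.
Vertical: T_P sin 47° + T_Q sin 38.8° = 77.22.
Substituting the horizontal relation into the vertical equation gives 1.462 T_Q = 77.22, so T_Q = 52.81 N.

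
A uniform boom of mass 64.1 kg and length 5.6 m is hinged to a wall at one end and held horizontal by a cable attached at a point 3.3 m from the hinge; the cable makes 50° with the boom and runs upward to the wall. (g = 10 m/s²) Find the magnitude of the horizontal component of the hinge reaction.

H_x ≈ 456 N

Take torques about the hinge: T sin 50° · 3.3 = 64.1×10×2.8 = 1794.8 N·m.
So T = 1794.8 / (0.7660 × 3.3) = 709.98 N.
ΣF_x = 0: H_x = T cos 50° = 456.37 N.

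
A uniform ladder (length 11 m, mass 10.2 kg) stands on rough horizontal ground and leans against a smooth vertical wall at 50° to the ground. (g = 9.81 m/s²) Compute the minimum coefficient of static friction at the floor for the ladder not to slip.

ΣF_y = 0: N_floor = 10.2×9.81 = 100.06 N.
Torques about the foot: N_wall · 11 sin 50° = 10.2×9.81×5.5 cos 50° → N_wall = 41.981 N.
ΣF_x = 0: f_floor = N_wall = 41.981 N.
μ_min = f_floor / N_floor = 41.981 / 100.06 = 0.4195.

μ_min ≈ 0.420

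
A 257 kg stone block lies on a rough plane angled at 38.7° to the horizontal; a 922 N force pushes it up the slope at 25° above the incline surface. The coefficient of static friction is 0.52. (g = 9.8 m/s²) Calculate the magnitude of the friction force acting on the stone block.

f ≈ 739 N

Axes along / perpendicular to the incline. W sin 38.7° = 1575 N down-slope; W cos 38.7° = 1966 N into the surface.
Perpendicular: N = W cos 38.7° − P sin 25° = 1966 − 389.7 = 1576 N.
Along incline: P cos 25° + f = W sin 38.7° (friction acts up-slope) → f = 1575 − 835.6 = 739.1 N.
|f| = 739.1 N ≤ μN = 819.5 N, so the stone block is indeed static.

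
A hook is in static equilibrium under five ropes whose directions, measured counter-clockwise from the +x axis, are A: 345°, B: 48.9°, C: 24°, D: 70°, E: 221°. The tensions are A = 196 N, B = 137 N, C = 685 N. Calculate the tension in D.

T_D ≈ 709 N

Resolve: ΣF_x = 196 cos 345° + 137 cos 48.9° + 685 cos 24° + T_D cos 70° + T_E cos 221° = 0.
        ΣF_y = 196 sin 345° + 137 sin 48.9° + 685 sin 24° + T_D sin 70° + T_E sin 221° = 0.
The known terms sum to (905.2, 331.1) N, so 0.3420 T_D − 0.7547 T_E = -905.2 and 0.9397 T_D − 0.6561 T_E = -331.1.
Solving simultaneously: T_D = 709.4 N, T_E = 1521 N.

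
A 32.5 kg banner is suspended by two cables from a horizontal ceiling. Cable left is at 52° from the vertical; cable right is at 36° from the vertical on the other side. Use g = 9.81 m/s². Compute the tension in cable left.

T_left ≈ 188 N

Angles from the horizontal: cable left is 90° − 52° = 38°, cable right is 90° − 36° = 54°.
Weight W = 32.5 × 9.81 = 318.8 N acts straight down.
Horizontal: T_left cos 38° = T_right cos 54°  →  T_right = 1.341 T_left.
Vertical: T_left sin 38° + T_right sin 54° = 318.8.
Substituting the horizontal relation into the vertical equation gives 1.7 T_left = 318.8, so T_left = 187.5 N.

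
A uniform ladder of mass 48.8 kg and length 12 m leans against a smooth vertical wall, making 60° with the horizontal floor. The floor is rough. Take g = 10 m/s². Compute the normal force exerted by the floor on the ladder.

N_floor ≈ 488 N

ΣF_y = 0: N_floor = 48.8×10 = 488 N.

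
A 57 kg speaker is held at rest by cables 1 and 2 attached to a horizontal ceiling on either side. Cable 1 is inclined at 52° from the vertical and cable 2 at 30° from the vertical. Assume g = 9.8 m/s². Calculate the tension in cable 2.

T_2 ≈ 445 N

Angles from the horizontal: cable 1 is 90° − 52° = 38°, cable 2 is 90° − 30° = 60°.
Weight W = 57 × 9.8 = 558.6 N acts straight down.
Horizontal: T_1 cos 38° = T_2 cos 60°  →  T_1 = 0.6345 T_2.
Vertical: T_1 sin 38° + T_2 sin 60° = 558.6.
Substituting the horizontal relation into the vertical equation gives 1.257 T_2 = 558.6, so T_2 = 444.5 N.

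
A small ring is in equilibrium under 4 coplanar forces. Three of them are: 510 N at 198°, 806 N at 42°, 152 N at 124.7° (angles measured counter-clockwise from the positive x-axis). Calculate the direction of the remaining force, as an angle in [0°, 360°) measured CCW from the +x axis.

θ ≈ 267°

Sum the known components: ΣF_x = 27.41 N, ΣF_y = 506.7 N.
For equilibrium the remaining force must supply (−ΣF_x, −ΣF_y) = (-27.41, -506.7) N.
Magnitude = √((-27.41)² + (-506.7)²) = 507.4 N; direction = atan2(-506.7, -27.41) = 266.9°.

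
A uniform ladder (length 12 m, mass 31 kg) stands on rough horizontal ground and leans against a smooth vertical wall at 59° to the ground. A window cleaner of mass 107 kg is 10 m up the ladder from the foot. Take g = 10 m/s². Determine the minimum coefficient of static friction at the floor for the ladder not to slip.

μ_min ≈ 0.456

ΣF_y = 0: N_floor = 31×10 + 107×10 = 1380 N.
Torques about the foot: N_wall · 12 sin 59° = 31×10×6 cos 59° + 107×10×10 cos 59° → N_wall = 628.9 N.
ΣF_x = 0: f_floor = N_wall = 628.9 N.
μ_min = f_floor / N_floor = 628.9 / 1380 = 0.4557.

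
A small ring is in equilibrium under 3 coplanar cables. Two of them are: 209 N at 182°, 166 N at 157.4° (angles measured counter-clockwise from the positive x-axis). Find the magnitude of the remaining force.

Sum the known components: ΣF_x = -362.1 N, ΣF_y = 56.5 N.
For equilibrium the remaining force must supply (−ΣF_x, −ΣF_y) = (362.1, -56.5) N.
Magnitude = √((362.1)² + (-56.5)²) = 366.5 N; direction = atan2(-56.5, 362.1) = 351.1°.

F ≈ 367 N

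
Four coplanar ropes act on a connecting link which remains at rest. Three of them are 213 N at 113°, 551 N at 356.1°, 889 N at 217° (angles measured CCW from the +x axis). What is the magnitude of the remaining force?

F ≈ 448 N

Sum the known components: ΣF_x = -243.5 N, ΣF_y = -376.4 N.
For equilibrium the remaining force must supply (−ΣF_x, −ΣF_y) = (243.5, 376.4) N.
Magnitude = √((243.5)² + (376.4)²) = 448.3 N; direction = atan2(376.4, 243.5) = 57.1°.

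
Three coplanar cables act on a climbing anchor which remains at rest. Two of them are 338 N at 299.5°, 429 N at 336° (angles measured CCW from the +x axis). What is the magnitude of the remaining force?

Sum the known components: ΣF_x = 558.4 N, ΣF_y = -468.7 N.
For equilibrium the remaining force must supply (−ΣF_x, −ΣF_y) = (-558.4, 468.7) N.
Magnitude = √((-558.4)² + (468.7)²) = 729 N; direction = atan2(468.7, -558.4) = 140.0°.

F ≈ 729 N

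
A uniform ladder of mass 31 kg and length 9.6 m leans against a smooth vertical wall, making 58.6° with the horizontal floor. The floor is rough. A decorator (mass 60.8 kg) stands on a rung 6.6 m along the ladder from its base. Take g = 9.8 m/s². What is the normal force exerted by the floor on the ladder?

ΣF_y = 0: N_floor = 31×9.8 + 60.8×9.8 = 899.64 N.

N_floor ≈ 900 N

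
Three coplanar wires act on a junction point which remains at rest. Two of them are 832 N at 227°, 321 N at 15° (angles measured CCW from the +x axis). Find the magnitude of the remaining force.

Sum the known components: ΣF_x = -257.4 N, ΣF_y = -525.4 N.
For equilibrium the remaining force must supply (−ΣF_x, −ΣF_y) = (257.4, 525.4) N.
Magnitude = √((257.4)² + (525.4)²) = 585.1 N; direction = atan2(525.4, 257.4) = 63.9°.

F ≈ 585 N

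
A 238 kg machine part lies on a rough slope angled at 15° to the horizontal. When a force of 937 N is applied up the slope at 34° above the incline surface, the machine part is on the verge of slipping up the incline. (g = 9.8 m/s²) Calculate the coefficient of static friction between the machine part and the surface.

μ ≈ 0.100

On the verge of sliding up the incline, friction is at its maximum μN and acts down the slope.
Perpendicular to incline: N = W cos 15° − P sin 34° = 2253 − 524 = 1729 N.
Along incline: P cos 34° − μN = W sin 15° → μ = −(W sin 15° − P cos 34°) / N = 0.1001.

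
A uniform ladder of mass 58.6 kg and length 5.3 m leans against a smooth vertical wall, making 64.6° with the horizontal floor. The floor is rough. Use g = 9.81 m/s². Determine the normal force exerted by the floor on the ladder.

N_floor ≈ 575 N

ΣF_y = 0: N_floor = 58.6×9.81 = 574.87 N.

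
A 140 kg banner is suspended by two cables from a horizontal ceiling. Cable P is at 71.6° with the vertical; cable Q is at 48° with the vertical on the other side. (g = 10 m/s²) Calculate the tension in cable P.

Angles from the horizontal: cable P is 90° − 71.6° = 18.4°, cable Q is 90° − 48° = 42°.
Weight W = 140 × 10 = 1400 N acts straight down.
Horizontal: T_P cos 18.4° = T_Q cos 42°  →  T_Q = 1.277 T_P.
Vertical: T_P sin 18.4° + T_Q sin 42° = 1400.
Substituting the horizontal relation into the vertical equation gives 1.17 T_P = 1400, so T_P = 1197 N.

T_P ≈ 1200 N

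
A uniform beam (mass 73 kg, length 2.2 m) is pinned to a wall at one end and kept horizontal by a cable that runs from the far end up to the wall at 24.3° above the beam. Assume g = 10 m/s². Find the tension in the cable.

T ≈ 887 N

Take torques about the hinge: T sin 24.3° · 2.2 = 73×10×1.1 = 803 N·m.
So T = 803 / (0.4115 × 2.2) = 886.97 N.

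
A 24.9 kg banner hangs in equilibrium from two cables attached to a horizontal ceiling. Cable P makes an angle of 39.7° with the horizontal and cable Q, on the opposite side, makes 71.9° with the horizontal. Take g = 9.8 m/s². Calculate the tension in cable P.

T_P ≈ 81.5 N

Weight W = 24.9 × 9.8 = 244 N acts straight down.
Horizontal: T_P cos 39.7° = T_Q cos 71.9°  →  T_Q = 2.477 T_P.
Vertical: T_P sin 39.7° + T_Q sin 71.9° = 244.
Substituting the horizontal relation into the vertical equation gives 2.993 T_P = 244, so T_P = 81.54 N.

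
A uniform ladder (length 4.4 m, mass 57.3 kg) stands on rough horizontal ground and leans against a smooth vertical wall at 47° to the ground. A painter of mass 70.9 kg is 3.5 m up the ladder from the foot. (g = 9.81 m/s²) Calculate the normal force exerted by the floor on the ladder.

N_floor ≈ 1260 N

ΣF_y = 0: N_floor = 57.3×9.81 + 70.9×9.81 = 1257.6 N.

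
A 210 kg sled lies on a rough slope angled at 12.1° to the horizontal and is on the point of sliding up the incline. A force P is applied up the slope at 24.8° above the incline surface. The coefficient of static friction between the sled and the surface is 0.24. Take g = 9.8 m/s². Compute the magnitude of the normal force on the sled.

On the verge of sliding up the incline, friction equals μN and acts down the slope.
Perpendicular: N + P sin 24.8° = W cos 12.1° = 2012 N.
Along incline: P cos 24.8° = W sin 12.1° + μN  with W sin 12.1° = 431.4 N.
Solving the pair for P and N: P = 906.7 N, N = 1632 N (and f = μN = 391.7 N).

N ≈ 1630 N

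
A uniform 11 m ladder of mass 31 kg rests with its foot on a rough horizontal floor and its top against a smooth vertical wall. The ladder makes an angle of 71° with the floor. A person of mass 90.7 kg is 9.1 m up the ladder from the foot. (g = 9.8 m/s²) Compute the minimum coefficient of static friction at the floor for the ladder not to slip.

ΣF_y = 0: N_floor = 31×9.8 + 90.7×9.8 = 1192.7 N.
Torques about the foot: N_wall · 11 sin 71° = 31×9.8×5.5 cos 71° + 90.7×9.8×9.1 cos 71° → N_wall = 305.5 N.
ΣF_x = 0: f_floor = N_wall = 305.5 N.
μ_min = f_floor / N_floor = 305.5 / 1192.7 = 0.2561.

μ_min ≈ 0.256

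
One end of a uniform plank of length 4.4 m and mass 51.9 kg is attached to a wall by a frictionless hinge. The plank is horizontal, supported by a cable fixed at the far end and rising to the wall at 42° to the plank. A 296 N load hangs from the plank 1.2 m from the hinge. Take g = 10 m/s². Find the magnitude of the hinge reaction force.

Take torques about the hinge: T sin 42° · 4.4 = 51.9×10×2.2 + 296×1.2 = 1497 N·m.
So T = 1497 / (0.6691 × 4.4) = 508.46 N.
ΣF_x = 0: H_x = T cos 42° = 377.86 N.
ΣF_y = 0: H_y = (51.9×10 + 296) − T sin 42° = 815 − 340.23 = 474.77 N.
|H| = √(H_x² + H_y²) = √((377.86)² + (474.77)²) = 606.78 N.

|H| ≈ 607 N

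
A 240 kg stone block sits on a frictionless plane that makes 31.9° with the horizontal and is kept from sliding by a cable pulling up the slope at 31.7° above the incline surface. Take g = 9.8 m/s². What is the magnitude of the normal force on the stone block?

N ≈ 1230 N

Take axes along and perpendicular to the incline. Weight components: W sin 31.9° = 1243 N down-slope, W cos 31.9° = 1997 N into the surface.
Along incline: T cos 31.7° = W sin 31.9° → T = 1461 N.
Perpendicular: N = W cos 31.9° − T sin 31.7° = 1229 N.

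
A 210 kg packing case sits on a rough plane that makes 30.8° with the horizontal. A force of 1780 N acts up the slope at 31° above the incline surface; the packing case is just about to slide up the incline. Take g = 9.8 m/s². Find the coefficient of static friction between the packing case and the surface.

On the verge of sliding up the incline, friction is at its maximum μN and acts down the slope.
Perpendicular to incline: N = W cos 30.8° − P sin 31° = 1768 − 916.8 = 851 N.
Along incline: P cos 31° − μN = W sin 30.8° → μ = −(W sin 30.8° − P cos 31°) / N = 0.5546.

μ ≈ 0.555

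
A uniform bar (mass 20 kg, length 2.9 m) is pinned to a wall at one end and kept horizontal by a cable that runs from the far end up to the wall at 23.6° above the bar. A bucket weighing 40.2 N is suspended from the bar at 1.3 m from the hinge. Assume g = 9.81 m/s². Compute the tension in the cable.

Take torques about the hinge: T sin 23.6° · 2.9 = 20×9.81×1.45 + 40.2×1.3 = 336.75 N·m.
So T = 336.75 / (0.4003 × 2.9) = 290.05 N.

T ≈ 290 N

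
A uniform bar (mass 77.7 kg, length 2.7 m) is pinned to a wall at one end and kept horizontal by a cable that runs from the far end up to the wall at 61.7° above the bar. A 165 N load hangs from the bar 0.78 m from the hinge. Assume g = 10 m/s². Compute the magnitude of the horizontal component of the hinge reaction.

H_x ≈ 235 N

Take torques about the hinge: T sin 61.7° · 2.7 = 77.7×10×1.35 + 165×0.78 = 1177.7 N·m.
So T = 1177.7 / (0.8805 × 2.7) = 495.38 N.
ΣF_x = 0: H_x = T cos 61.7° = 234.85 N.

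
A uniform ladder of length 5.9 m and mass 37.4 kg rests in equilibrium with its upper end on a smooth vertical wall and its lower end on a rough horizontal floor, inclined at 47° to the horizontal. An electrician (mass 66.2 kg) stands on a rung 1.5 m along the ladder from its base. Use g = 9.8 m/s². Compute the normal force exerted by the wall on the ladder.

Torques about the foot: N_wall · 5.9 sin 47° = 37.4×9.8×2.95 cos 47° + 66.2×9.8×1.5 cos 47° → N_wall = 324.7 N.

N_wall ≈ 325 N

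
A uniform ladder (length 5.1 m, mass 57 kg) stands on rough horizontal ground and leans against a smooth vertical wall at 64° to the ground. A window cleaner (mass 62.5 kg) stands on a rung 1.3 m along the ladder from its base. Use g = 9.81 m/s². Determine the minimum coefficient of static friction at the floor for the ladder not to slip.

μ_min ≈ 0.181

ΣF_y = 0: N_floor = 57×9.81 + 62.5×9.81 = 1172.3 N.
Torques about the foot: N_wall · 5.1 sin 64° = 57×9.81×2.55 cos 64° + 62.5×9.81×1.3 cos 64° → N_wall = 212.59 N.
ΣF_x = 0: f_floor = N_wall = 212.59 N.
μ_min = f_floor / N_floor = 212.59 / 1172.3 = 0.1813.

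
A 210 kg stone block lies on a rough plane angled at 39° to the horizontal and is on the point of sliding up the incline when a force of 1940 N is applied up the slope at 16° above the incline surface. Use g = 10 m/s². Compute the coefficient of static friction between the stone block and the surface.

μ ≈ 0.495

On the verge of sliding up the incline, friction is at its maximum μN and acts down the slope.
Perpendicular to incline: N = W cos 39° − P sin 16° = 1632 − 534.7 = 1097 N.
Along incline: P cos 16° − μN = W sin 39° → μ = −(W sin 39° − P cos 16°) / N = 0.4951.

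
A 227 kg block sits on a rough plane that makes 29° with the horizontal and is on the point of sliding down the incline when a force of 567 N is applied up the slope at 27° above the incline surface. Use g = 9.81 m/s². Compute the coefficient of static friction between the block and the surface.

On the verge of sliding down the incline, friction is at its maximum μN and acts up the slope.
Perpendicular to incline: N = W cos 29° − P sin 27° = 1948 − 257.4 = 1690 N.
Along incline: P cos 27° + μN = W sin 29° → μ = (W sin 29° − P cos 27°) / N = 0.3398.

μ ≈ 0.340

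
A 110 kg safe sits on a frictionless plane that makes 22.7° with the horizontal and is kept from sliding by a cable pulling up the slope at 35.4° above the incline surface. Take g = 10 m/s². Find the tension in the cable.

T ≈ 521 N

Take axes along and perpendicular to the incline. Weight components: W sin 22.7° = 424.5 N down-slope, W cos 22.7° = 1015 N into the surface.
Along incline: T cos 35.4° = W sin 22.7° → T = 520.8 N.
Perpendicular: N = W cos 22.7° − T sin 35.4° = 713.1 N.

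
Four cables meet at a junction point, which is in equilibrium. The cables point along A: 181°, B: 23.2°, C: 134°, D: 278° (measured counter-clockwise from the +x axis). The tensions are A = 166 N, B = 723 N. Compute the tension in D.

Resolve: ΣF_x = 166 cos 181° + 723 cos 23.2° + T_C cos 134° + T_D cos 278° = 0.
        ΣF_y = 166 sin 181° + 723 sin 23.2° + T_C sin 134° + T_D sin 278° = 0.
The known terms sum to (498.6, 281.9) N, so -0.6947 T_C + 0.1392 T_D = -498.6 and 0.7193 T_C − 0.9903 T_D = -281.9.
Solving simultaneously: T_C = 906.7 N, T_D = 943.3 N.

T_D ≈ 943 N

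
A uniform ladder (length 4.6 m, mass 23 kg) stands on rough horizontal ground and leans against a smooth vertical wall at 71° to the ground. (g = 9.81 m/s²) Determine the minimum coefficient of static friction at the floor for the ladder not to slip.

ΣF_y = 0: N_floor = 23×9.81 = 225.63 N.
Torques about the foot: N_wall · 4.6 sin 71° = 23×9.81×2.3 cos 71° → N_wall = 38.845 N.
ΣF_x = 0: f_floor = N_wall = 38.845 N.
μ_min = f_floor / N_floor = 38.845 / 225.63 = 0.1722.

μ_min ≈ 0.172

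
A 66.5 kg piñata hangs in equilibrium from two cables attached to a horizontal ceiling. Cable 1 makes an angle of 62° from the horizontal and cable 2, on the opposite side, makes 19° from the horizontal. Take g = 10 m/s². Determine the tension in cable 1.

T_1 ≈ 637 N

Weight W = 66.5 × 10 = 665 N acts straight down.
Horizontal: T_1 cos 62° = T_2 cos 19°  →  T_2 = 0.4965 T_1.
Vertical: T_1 sin 62° + T_2 sin 19° = 665.
Substituting the horizontal relation into the vertical equation gives 1.045 T_1 = 665, so T_1 = 636.6 N.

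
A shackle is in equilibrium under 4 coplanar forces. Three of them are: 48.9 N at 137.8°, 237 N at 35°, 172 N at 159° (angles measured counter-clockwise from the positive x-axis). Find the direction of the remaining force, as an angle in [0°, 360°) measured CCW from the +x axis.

θ ≈ 271°

Sum the known components: ΣF_x = -2.662 N, ΣF_y = 230.4 N.
For equilibrium the remaining force must supply (−ΣF_x, −ΣF_y) = (2.662, -230.4) N.
Magnitude = √((2.662)² + (-230.4)²) = 230.4 N; direction = atan2(-230.4, 2.662) = 270.7°.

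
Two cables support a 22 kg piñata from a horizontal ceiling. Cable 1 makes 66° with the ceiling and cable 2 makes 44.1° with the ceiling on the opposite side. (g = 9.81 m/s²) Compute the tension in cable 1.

T_1 ≈ 165 N

Weight W = 22 × 9.81 = 215.8 N acts straight down.
Horizontal: T_1 cos 66° = T_2 cos 44.1°  →  T_2 = 0.5664 T_1.
Vertical: T_1 sin 66° + T_2 sin 44.1° = 215.8.
Substituting the horizontal relation into the vertical equation gives 1.308 T_1 = 215.8, so T_1 = 165 N.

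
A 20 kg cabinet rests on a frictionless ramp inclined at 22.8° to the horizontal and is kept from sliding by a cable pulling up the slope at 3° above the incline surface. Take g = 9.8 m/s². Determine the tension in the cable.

T ≈ 76.1 N

Take axes along and perpendicular to the incline. Weight components: W sin 22.8° = 75.95 N down-slope, W cos 22.8° = 180.7 N into the surface.
Along incline: T cos 3° = W sin 22.8° → T = 76.06 N.
Perpendicular: N = W cos 22.8° − T sin 3° = 176.7 N.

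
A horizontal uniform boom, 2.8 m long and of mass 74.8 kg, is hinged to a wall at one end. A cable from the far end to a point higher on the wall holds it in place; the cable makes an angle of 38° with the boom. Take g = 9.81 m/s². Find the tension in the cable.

T ≈ 596 N

Take torques about the hinge: T sin 38° · 2.8 = 74.8×9.81×1.4 = 1027.3 N·m.
So T = 1027.3 / (0.6157 × 2.8) = 595.93 N.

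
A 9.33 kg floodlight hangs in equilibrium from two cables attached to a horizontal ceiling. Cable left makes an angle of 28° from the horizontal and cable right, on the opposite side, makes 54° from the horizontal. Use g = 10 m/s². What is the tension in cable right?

T_right ≈ 83.2 N

Weight W = 9.33 × 10 = 93.3 N acts straight down.
Horizontal: T_left cos 28° = T_right cos 54°  →  T_left = 0.6657 T_right.
Vertical: T_left sin 28° + T_right sin 54° = 93.3.
Substituting the horizontal relation into the vertical equation gives 1.122 T_right = 93.3, so T_right = 83.19 N.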